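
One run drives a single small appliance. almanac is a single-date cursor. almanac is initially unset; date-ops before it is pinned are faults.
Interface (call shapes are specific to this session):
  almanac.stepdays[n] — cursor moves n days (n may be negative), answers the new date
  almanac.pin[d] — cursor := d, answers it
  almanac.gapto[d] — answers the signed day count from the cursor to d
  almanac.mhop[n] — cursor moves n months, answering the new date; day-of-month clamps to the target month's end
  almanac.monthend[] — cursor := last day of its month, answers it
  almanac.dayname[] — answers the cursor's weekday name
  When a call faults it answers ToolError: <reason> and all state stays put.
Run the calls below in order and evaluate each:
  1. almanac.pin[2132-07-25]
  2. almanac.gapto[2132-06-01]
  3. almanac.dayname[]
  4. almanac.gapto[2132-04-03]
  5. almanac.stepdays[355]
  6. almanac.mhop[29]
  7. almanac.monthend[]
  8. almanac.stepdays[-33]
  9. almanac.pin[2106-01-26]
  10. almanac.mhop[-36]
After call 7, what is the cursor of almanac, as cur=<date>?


I use almanac.pin with 2132-07-25, — result: 2132-07-25.
Calling almanac.gapto with 2132-06-01, and observe -54.
I invoke almanac.dayname(), and observe Friday.
Calling almanac.gapto with 2132-04-03, and observe -113.
Next I call almanac.stepdays with 355, and observe 2133-07-15.
I invoke almanac.mhop with 29, — result: 2135-12-15.
Next I call almanac.monthend, → 2135-12-31.
I call almanac.stepdays with -33, yielding 2135-11-28.
Next I call almanac.pin with 2106-01-26, — result: 2106-01-26.
Then almanac.mhop with -36, and see 2103-01-26.

Answer: cur=2135-12-31


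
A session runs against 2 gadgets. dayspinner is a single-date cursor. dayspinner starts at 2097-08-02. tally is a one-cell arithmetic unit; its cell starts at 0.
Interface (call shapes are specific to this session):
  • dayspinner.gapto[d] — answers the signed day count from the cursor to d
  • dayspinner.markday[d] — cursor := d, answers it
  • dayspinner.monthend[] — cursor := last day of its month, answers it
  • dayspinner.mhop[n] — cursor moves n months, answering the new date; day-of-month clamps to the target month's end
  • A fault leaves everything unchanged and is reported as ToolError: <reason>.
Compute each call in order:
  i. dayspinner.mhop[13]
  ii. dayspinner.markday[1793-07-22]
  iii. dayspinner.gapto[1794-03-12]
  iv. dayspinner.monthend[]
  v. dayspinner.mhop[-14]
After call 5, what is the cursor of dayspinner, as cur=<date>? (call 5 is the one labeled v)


Answer: cur=1792-05-31

Derivation:
# 1. dayspinner.mhop(n=13) == 2098-09-02
# 2. dayspinner.markday(d=1793-07-22) == 1793-07-22
# 3. dayspinner.gapto(d=1794-03-12) == 233
# 4. dayspinner.monthend() == 1793-07-31
# 5. dayspinner.mhop(n=-14) == 1792-05-31


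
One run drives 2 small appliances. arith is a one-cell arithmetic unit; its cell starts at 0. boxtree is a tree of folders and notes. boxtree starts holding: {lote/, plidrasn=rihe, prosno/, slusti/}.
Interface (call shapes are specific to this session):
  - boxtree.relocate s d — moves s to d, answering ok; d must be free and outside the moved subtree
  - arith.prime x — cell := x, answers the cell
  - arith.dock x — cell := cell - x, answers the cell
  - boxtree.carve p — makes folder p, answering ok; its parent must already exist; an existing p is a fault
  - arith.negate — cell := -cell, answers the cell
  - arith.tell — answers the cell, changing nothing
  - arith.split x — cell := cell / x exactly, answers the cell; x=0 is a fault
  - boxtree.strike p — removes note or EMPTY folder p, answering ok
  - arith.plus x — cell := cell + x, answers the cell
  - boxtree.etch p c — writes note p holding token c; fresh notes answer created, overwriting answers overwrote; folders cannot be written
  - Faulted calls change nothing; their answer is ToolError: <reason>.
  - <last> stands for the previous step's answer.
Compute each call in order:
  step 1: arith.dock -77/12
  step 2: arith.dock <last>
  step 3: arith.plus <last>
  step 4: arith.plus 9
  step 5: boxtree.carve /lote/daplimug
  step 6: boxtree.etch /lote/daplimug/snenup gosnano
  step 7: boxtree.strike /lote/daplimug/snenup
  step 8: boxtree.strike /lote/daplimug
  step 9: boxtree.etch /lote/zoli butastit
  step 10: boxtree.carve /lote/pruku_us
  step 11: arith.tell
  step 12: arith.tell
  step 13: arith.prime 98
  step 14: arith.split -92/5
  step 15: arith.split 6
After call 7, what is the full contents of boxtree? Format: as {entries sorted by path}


Answer: {lote/, lote/daplimug/, plidrasn=rihe, prosno/, slusti/}

Derivation:
Invoking arith.dock with x: -77/12: 77/12.
I try arith.dock with x: <last>, which returns 0.
Next I call arith.plus with x: <last>, and see 0.
Next I call arith.plus with x: 9: 9.
I use boxtree.carve with p: /lote/daplimug, — result: ok.
I use boxtree.etch with p: /lote/daplimug/snenup, c: gosnano, — result: created.
I run boxtree.strike with p: /lote/daplimug/snenup, yielding ok.
Calling boxtree.strike with p: /lote/daplimug, which returns ok.
I run boxtree.etch with p: /lote/zoli, c: butastit: created.
Next I call boxtree.carve with p: /lote/pruku_us, which returns ok.
I use arith.tell, giving 9.
I invoke arith.tell, which returns 9.
Calling arith.prime with x: 98, — result: 98.
I invoke arith.split with x: -92/5, giving -245/46.
Using arith.split with x: 6, and get -245/276.


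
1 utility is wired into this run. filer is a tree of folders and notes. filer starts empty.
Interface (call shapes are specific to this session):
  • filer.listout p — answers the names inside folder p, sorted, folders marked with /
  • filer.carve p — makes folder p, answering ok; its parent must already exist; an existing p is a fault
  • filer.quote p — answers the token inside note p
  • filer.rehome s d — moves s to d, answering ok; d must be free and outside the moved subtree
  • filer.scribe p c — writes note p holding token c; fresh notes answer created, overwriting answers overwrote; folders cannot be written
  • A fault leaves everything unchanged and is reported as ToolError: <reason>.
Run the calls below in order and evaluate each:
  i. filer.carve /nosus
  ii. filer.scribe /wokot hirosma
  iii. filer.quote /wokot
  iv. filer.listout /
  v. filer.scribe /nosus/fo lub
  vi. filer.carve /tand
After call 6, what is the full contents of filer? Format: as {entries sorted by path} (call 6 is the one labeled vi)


Answer: {nosus/, nosus/fo=lub, tand/, wokot=hirosma}

Derivation:
Step: filer.carve[/nosus]
Result: ok
Step: filer.scribe[/wokot; hirosma]
Result: created
Step: filer.quote[/wokot]
Result: hirosma
Step: filer.listout[/]
Result: [nosus/, wokot]
Step: filer.scribe[/nosus/fo; lub]
Result: created
Step: filer.carve[/tand]
Result: ok


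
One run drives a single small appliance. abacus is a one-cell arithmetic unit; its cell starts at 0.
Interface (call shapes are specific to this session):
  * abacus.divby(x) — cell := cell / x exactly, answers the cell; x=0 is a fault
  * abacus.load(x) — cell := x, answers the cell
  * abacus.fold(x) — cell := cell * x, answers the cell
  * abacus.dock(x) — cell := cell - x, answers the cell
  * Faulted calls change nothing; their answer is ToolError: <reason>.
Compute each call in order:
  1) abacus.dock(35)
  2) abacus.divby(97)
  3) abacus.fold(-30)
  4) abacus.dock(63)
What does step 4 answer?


Answer: -5061/97

Derivation:
CALL abacus.dock[x: 35]
RET  -35
CALL abacus.divby[x: 97]
RET  -35/97
CALL abacus.fold[x: -30]
RET  1050/97
CALL abacus.dock[x: 63]
RET  -5061/97


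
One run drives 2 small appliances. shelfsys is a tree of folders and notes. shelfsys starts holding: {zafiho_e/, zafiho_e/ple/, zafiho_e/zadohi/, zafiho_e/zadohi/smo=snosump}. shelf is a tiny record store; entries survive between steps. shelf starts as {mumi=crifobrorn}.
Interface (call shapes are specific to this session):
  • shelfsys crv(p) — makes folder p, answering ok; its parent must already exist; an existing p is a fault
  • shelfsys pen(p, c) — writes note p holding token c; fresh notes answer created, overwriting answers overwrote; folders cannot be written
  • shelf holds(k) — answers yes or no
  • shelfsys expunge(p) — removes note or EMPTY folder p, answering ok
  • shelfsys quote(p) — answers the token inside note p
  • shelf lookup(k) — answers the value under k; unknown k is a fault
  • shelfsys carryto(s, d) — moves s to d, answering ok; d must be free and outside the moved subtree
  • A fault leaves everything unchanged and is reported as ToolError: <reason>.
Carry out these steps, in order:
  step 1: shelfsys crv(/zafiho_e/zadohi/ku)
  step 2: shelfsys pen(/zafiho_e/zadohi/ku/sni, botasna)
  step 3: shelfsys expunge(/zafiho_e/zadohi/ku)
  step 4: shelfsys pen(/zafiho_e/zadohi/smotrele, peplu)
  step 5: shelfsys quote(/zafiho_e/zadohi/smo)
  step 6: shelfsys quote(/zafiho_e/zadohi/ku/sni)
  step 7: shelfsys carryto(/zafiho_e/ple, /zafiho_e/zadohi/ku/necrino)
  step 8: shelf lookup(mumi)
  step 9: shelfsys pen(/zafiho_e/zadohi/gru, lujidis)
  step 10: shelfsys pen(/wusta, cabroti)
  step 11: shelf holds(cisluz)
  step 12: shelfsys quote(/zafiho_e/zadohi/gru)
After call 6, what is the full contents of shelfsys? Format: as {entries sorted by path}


Answer: {zafiho_e/, zafiho_e/ple/, zafiho_e/zadohi/, zafiho_e/zadohi/ku/, zafiho_e/zadohi/ku/sni=botasna, zafiho_e/zadohi/smo=snosump, zafiho_e/zadohi/smotrele=peplu}

Derivation:
# shelfsys crv(p→/zafiho_e/zadohi/ku) -> ok
# shelfsys pen(p→/zafiho_e/zadohi/ku/sni, c→botasna) -> created
# shelfsys expunge(p→/zafiho_e/zadohi/ku) -> ToolError: not empty
# shelfsys pen(p→/zafiho_e/zadohi/smotrele, c→peplu) -> created
# shelfsys quote(p→/zafiho_e/zadohi/smo) -> snosump
# shelfsys quote(p→/zafiho_e/zadohi/ku/sni) -> botasna
# shelfsys carryto(s→/zafiho_e/ple, d→/zafiho_e/zadohi/ku/necrino) -> ok
# shelf lookup(k→mumi) -> crifobrorn
# shelfsys pen(p→/zafiho_e/zadohi/gru, c→lujidis) -> created
# shelfsys pen(p→/wusta, c→cabroti) -> created
# shelf holds(k→cisluz) -> no
# shelfsys quote(p→/zafiho_e/zadohi/gru) -> lujidis


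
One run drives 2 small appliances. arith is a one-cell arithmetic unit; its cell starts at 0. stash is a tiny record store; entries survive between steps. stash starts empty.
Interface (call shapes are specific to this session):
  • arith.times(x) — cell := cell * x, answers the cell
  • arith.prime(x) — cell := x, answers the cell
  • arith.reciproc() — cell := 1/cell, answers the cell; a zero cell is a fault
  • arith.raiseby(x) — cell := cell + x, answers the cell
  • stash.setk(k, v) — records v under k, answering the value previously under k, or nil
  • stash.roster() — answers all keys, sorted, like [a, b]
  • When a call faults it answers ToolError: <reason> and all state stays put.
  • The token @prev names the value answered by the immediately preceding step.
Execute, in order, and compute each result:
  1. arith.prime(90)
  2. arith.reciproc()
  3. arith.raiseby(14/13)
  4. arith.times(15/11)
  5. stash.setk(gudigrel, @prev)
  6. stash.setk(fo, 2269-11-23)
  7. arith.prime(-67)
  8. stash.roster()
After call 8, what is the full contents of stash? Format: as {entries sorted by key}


Answer: {fo=2269-11-23, gudigrel=1273/858}

Derivation:
Do: arith.prime[x=90]
See: 90
Do: arith.reciproc[]
See: 1/90
Do: arith.raiseby[x=14/13]
See: 1273/1170
Do: arith.times[x=15/11]
See: 1273/858
Do: stash.setk[k=gudigrel; v=@prev]
See: nil
Do: stash.setk[k=fo; v=2269-11-23]
See: nil
Do: arith.prime[x=-67]
See: -67
Do: stash.roster[]
See: [fo, gudigrel]


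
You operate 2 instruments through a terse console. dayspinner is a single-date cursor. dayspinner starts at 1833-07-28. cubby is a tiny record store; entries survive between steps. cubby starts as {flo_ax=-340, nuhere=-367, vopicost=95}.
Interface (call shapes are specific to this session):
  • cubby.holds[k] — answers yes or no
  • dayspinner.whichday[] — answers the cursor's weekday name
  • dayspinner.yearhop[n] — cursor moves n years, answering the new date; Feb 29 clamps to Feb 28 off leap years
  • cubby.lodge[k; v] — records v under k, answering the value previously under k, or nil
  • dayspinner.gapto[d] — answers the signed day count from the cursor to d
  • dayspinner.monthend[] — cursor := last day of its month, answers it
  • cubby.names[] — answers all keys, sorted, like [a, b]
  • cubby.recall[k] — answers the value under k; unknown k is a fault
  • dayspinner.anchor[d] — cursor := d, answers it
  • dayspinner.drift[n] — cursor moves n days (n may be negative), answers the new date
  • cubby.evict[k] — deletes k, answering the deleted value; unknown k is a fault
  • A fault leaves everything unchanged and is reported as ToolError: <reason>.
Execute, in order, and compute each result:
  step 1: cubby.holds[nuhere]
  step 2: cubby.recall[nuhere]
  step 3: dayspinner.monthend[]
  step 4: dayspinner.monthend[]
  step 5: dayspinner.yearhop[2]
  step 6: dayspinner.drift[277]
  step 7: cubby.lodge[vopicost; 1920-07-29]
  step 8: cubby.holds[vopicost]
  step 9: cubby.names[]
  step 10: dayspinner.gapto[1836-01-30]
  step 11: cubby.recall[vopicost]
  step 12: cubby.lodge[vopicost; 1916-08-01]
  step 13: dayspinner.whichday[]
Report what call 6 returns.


Act: cubby.holds[k: nuhere]
Obs: yes
Act: cubby.recall[k: nuhere]
Obs: -367
Act: dayspinner.monthend[]
Obs: 1833-07-31
Act: dayspinner.monthend[]
Obs: 1833-07-31
Act: dayspinner.yearhop[n: 2]
Obs: 1835-07-31
Act: dayspinner.drift[n: 277]
Obs: 1836-05-03
Act: cubby.lodge[k: vopicost; v: 1920-07-29]
Obs: 95
Act: cubby.holds[k: vopicost]
Obs: yes
Act: cubby.names[]
Obs: [flo_ax, nuhere, vopicost]
Act: dayspinner.gapto[d: 1836-01-30]
Obs: -94
Act: cubby.recall[k: vopicost]
Obs: 1920-07-29
Act: cubby.lodge[k: vopicost; v: 1916-08-01]
Obs: 1920-07-29
Act: dayspinner.whichday[]
Obs: Tuesday

Answer: 1836-05-03


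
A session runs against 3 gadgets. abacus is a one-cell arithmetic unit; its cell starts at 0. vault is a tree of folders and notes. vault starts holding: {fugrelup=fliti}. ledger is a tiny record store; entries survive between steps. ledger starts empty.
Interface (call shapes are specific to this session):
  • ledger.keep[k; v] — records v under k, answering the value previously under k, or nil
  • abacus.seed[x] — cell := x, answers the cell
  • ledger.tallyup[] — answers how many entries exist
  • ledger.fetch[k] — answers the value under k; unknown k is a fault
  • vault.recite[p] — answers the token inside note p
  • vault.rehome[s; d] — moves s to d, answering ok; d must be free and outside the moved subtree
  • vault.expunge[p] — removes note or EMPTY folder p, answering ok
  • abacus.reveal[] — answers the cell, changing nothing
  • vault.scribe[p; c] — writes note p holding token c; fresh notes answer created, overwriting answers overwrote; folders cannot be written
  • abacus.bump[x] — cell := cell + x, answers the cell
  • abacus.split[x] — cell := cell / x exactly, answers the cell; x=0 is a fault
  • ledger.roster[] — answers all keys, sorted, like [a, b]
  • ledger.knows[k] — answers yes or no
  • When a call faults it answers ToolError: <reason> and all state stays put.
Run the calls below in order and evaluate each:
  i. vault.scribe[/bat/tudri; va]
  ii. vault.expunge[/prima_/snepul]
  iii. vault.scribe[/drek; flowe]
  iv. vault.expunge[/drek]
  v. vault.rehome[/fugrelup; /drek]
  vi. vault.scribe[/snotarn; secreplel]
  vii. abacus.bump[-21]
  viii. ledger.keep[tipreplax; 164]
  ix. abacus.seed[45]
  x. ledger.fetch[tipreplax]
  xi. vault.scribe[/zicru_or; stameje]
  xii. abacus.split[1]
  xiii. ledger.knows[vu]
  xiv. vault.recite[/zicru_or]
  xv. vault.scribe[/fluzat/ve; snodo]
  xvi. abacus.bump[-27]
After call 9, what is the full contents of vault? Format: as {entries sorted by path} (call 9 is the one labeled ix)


Answer: {drek=fliti, snotarn=secreplel}

Derivation:
==> scribe(p=/bat/tudri, c=va)
<== ToolError: no parent
==> expunge(p=/prima_/snepul)
<== ToolError: not found
==> scribe(p=/drek, c=flowe)
<== created
==> expunge(p=/drek)
<== ok
==> rehome(s=/fugrelup, d=/drek)
<== ok
==> scribe(p=/snotarn, c=secreplel)
<== created
==> bump(x=-21)
<== -21
==> keep(k=tipreplax, v=164)
<== nil
==> seed(x=45)
<== 45
==> fetch(k=tipreplax)
<== 164
==> scribe(p=/zicru_or, c=stameje)
<== created
==> split(x=1)
<== 45
==> knows(k=vu)
<== no
==> recite(p=/zicru_or)
<== stameje
==> scribe(p=/fluzat/ve, c=snodo)
<== ToolError: no parent
==> bump(x=-27)
<== 18


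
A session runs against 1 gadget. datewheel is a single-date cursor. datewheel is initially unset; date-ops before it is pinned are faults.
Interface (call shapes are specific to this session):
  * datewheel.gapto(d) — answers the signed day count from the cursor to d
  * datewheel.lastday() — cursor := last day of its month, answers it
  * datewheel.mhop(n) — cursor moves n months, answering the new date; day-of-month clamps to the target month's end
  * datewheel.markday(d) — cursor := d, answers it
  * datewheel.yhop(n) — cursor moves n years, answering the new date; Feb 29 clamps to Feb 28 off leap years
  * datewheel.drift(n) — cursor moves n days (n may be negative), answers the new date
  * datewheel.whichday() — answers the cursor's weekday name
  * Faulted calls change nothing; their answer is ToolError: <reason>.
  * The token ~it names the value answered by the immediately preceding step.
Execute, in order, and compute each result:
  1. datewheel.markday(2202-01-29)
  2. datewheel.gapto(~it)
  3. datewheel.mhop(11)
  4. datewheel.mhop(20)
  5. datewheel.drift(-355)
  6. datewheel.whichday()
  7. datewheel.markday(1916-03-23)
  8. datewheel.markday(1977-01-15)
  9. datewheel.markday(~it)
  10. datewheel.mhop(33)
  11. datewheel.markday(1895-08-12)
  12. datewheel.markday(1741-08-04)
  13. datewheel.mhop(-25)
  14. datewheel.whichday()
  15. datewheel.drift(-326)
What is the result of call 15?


Answer: 1738-08-12

Derivation:
% datewheel.markday d→2202-01-29
  2202-01-29
% datewheel.gapto d→~it
  0
% datewheel.mhop n→11
  2202-12-29
% datewheel.mhop n→20
  2204-08-29
% datewheel.drift n→-355
  2203-09-09
% datewheel.whichday
  Friday
% datewheel.markday d→1916-03-23
  1916-03-23
% datewheel.markday d→1977-01-15
  1977-01-15
% datewheel.markday d→~it
  1977-01-15
% datewheel.mhop n→33
  1979-10-15
% datewheel.markday d→1895-08-12
  1895-08-12
% datewheel.markday d→1741-08-04
  1741-08-04
% datewheel.mhop n→-25
  1739-07-04
% datewheel.whichday
  Saturday
% datewheel.drift n→-326
  1738-08-12


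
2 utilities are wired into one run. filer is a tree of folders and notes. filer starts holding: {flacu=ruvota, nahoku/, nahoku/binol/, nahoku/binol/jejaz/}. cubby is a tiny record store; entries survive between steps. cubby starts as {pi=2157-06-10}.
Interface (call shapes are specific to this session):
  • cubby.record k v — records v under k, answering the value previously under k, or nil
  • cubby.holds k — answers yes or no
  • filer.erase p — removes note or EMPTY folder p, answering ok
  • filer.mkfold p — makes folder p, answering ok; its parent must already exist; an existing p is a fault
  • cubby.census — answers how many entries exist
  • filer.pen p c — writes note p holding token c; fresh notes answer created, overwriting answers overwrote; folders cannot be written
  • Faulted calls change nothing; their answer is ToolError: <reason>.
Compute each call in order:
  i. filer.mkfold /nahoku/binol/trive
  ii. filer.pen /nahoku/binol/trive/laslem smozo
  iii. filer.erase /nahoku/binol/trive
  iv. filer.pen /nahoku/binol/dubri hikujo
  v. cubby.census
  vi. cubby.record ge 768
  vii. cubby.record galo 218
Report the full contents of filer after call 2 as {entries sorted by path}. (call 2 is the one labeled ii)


Answer: {flacu=ruvota, nahoku/, nahoku/binol/, nahoku/binol/jejaz/, nahoku/binol/trive/, nahoku/binol/trive/laslem=smozo}

Derivation:
CALL filer.mkfold[p=/nahoku/binol/trive]
RET  ok
CALL filer.pen[p=/nahoku/binol/trive/laslem; c=smozo]
RET  created
CALL filer.erase[p=/nahoku/binol/trive]
RET  ToolError: not empty
CALL filer.pen[p=/nahoku/binol/dubri; c=hikujo]
RET  created
CALL cubby.census[]
RET  1
CALL cubby.record[k=ge; v=768]
RET  nil
CALL cubby.record[k=galo; v=218]
RET  nil


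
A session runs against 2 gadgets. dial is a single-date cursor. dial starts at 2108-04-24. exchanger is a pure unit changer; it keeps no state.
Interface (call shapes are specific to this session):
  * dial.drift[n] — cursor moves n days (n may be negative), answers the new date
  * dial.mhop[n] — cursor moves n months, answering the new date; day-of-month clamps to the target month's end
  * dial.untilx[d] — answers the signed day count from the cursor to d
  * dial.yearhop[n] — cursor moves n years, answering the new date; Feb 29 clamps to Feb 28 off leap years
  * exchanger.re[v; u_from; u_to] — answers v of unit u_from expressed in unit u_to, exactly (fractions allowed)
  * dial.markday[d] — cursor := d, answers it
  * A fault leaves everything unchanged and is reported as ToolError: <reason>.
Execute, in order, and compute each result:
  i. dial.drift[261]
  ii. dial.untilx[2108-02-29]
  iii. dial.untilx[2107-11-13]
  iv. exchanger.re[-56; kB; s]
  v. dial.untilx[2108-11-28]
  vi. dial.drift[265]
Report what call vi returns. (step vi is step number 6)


Answer: 2109-10-02

Derivation:
Step: dial.drift[n='261']
Result: 2109-01-10
Step: dial.untilx[d='2108-02-29']
Result: -316
Step: dial.untilx[d='2107-11-13']
Result: -424
Step: exchanger.re[v='-56'; u_from='kB'; u_to='s']
Result: ToolError: incompatible units
Step: dial.untilx[d='2108-11-28']
Result: -43
Step: dial.drift[n='265']
Result: 2109-10-02


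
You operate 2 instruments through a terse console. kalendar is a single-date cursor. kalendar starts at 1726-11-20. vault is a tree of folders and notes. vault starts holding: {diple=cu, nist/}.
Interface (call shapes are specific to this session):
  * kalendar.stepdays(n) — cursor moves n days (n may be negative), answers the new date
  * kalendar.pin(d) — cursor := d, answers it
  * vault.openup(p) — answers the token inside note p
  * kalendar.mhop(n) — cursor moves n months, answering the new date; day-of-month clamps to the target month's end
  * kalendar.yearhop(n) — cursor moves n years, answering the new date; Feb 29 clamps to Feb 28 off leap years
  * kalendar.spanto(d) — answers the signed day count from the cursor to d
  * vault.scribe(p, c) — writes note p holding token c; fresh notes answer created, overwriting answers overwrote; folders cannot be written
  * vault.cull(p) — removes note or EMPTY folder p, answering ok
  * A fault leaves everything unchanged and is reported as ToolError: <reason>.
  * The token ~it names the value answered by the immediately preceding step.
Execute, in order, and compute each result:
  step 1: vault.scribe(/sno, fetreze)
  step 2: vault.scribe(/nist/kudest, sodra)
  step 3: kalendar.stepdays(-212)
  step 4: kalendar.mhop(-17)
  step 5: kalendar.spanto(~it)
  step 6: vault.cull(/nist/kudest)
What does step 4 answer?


Answer: 1724-11-22

Derivation:
% vault.scribe /sno fetreze
= created
% vault.scribe /nist/kudest sodra
= created
% kalendar.stepdays -212
= 1726-04-22
% kalendar.mhop -17
= 1724-11-22
% kalendar.spanto ~it
= 0
% vault.cull /nist/kudest
= ok


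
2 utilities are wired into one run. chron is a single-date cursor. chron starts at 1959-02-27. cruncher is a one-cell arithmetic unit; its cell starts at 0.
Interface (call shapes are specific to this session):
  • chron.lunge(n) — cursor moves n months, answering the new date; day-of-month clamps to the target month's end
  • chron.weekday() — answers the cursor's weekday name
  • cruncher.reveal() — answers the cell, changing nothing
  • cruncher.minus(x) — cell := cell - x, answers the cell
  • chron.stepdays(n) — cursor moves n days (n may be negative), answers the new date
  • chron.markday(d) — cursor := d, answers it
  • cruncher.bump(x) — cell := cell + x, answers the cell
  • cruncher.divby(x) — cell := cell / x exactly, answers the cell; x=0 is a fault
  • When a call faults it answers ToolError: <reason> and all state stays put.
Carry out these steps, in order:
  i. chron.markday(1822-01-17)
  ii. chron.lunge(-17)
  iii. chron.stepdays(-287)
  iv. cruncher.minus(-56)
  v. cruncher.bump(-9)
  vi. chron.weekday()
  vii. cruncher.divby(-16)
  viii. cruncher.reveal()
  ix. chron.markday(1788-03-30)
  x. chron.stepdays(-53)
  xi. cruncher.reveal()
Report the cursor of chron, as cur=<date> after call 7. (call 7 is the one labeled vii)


==> markday(d='1822-01-17')
<== 1822-01-17
==> lunge(n='-17')
<== 1820-08-17
==> stepdays(n='-287')
<== 1819-11-04
==> minus(x='-56')
<== 56
==> bump(x='-9')
<== 47
==> weekday()
<== Thursday
==> divby(x='-16')
<== -47/16
==> reveal()
<== -47/16
==> markday(d='1788-03-30')
<== 1788-03-30
==> stepdays(n='-53')
<== 1788-02-06
==> reveal()
<== -47/16

Answer: cur=1819-11-04


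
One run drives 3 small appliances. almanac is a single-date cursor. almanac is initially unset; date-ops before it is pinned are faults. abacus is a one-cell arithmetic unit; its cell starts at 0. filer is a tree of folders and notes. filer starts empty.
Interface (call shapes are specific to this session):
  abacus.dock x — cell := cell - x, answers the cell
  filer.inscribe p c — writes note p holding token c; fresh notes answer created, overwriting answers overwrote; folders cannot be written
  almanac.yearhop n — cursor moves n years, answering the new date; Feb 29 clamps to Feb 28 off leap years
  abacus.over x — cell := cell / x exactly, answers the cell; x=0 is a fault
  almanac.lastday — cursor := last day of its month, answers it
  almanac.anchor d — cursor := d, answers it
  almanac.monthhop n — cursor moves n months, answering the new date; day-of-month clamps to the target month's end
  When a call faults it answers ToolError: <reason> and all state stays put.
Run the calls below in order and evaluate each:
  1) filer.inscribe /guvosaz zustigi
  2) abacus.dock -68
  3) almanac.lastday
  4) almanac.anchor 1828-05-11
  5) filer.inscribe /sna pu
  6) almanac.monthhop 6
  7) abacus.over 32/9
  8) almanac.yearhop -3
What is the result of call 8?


~$ filer.inscribe p: /guvosaz c: zustigi
[out] created
~$ abacus.dock x: -68
[out] 68
~$ almanac.lastday
[out] ToolError: no date set
~$ almanac.anchor d: 1828-05-11
[out] 1828-05-11
~$ filer.inscribe p: /sna c: pu
[out] created
~$ almanac.monthhop n: 6
[out] 1828-11-11
~$ abacus.over x: 32/9
[out] 153/8
~$ almanac.yearhop n: -3
[out] 1825-11-11

Answer: 1825-11-11


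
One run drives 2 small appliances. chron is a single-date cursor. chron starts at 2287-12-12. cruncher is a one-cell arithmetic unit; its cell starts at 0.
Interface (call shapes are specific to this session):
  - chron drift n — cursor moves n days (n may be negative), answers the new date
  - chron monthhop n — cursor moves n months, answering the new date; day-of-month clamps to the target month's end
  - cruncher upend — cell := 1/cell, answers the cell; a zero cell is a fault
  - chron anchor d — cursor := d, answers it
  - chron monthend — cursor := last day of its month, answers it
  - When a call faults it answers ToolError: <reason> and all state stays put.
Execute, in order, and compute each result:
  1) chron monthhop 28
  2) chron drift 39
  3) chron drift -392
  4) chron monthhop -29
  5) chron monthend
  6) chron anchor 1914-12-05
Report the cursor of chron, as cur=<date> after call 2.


~$ chron monthhop n: 28
  2290-04-12
~$ chron drift n: 39
  2290-05-21
~$ chron drift n: -392
  2289-04-24
~$ chron monthhop n: -29
  2286-11-24
~$ chron monthend
  2286-11-30
~$ chron anchor d: 1914-12-05
  1914-12-05

Answer: cur=2290-05-21


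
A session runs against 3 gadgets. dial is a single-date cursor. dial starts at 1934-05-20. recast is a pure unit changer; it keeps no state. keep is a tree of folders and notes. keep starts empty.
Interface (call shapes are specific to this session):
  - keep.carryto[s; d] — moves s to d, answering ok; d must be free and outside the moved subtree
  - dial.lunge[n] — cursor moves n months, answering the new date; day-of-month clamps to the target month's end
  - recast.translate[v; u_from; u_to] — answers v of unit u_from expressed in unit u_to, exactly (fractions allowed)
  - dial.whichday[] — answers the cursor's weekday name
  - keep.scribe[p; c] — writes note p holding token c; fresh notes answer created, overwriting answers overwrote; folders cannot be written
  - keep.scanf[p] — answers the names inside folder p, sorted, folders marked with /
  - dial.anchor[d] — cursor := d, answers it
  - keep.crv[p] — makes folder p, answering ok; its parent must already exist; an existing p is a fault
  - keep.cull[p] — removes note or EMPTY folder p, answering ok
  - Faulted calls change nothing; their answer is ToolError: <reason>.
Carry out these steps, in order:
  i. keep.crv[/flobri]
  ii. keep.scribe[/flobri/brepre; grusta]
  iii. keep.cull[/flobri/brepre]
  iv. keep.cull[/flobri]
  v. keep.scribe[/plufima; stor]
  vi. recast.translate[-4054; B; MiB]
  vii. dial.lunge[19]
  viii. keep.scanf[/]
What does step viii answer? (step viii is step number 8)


·→ keep.crv(/flobri)
·← ok
·→ keep.scribe(/flobri/brepre, grusta)
·← created
·→ keep.cull(/flobri/brepre)
·← ok
·→ keep.cull(/flobri)
·← ok
·→ keep.scribe(/plufima, stor)
·← created
·→ recast.translate(-4054, B, MiB)
·← -2027/524288
·→ dial.lunge(19)
·← 1935-12-20
·→ keep.scanf(/)
·← [plufima]

Answer: [plufima]


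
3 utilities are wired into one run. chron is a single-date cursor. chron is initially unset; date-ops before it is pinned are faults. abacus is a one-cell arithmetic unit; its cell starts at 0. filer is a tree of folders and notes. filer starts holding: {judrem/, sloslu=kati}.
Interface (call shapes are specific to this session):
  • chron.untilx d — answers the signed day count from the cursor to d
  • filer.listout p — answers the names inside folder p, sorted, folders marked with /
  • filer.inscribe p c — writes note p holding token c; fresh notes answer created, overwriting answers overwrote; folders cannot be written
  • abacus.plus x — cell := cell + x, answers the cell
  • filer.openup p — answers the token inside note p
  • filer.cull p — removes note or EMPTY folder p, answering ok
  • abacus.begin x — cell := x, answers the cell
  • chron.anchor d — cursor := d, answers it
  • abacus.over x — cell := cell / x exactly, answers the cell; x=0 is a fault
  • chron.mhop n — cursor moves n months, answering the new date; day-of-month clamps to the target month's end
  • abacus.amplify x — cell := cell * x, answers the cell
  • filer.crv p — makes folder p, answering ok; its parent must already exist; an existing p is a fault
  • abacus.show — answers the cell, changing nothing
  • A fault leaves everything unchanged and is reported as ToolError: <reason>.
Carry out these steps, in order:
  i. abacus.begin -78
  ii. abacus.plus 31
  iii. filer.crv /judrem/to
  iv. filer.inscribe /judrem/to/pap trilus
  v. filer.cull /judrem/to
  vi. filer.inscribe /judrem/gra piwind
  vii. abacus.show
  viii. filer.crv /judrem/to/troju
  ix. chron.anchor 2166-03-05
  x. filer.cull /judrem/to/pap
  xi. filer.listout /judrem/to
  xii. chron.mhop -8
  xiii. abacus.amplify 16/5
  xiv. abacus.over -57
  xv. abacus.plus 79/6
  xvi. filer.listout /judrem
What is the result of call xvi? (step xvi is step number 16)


$ abacus.begin x→-78
  -78
$ abacus.plus x→31
  -47
$ filer.crv p→/judrem/to
  ok
$ filer.inscribe p→/judrem/to/pap c→trilus
  created
$ filer.cull p→/judrem/to
  ToolError: not empty
$ filer.inscribe p→/judrem/gra c→piwind
  created
$ abacus.show
  -47
$ filer.crv p→/judrem/to/troju
  ok
$ chron.anchor d→2166-03-05
  2166-03-05
$ filer.cull p→/judrem/to/pap
  ok
$ filer.listout p→/judrem/to
  [troju/]
$ chron.mhop n→-8
  2165-07-05
$ abacus.amplify x→16/5
  -752/5
$ abacus.over x→-57
  752/285
$ abacus.plus x→79/6
  3003/190
$ filer.listout p→/judrem
  [gra, to/]

Answer: [gra, to/]


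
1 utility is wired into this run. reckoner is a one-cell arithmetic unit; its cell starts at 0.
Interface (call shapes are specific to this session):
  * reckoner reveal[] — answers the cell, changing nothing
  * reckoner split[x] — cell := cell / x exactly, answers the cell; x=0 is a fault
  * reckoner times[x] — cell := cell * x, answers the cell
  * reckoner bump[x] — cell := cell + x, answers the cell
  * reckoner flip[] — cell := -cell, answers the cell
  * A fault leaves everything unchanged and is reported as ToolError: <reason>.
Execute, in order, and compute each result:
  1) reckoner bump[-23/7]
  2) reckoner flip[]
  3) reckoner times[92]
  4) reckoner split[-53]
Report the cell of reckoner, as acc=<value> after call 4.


> reckoner bump x='-23/7'
[out] -23/7
> reckoner flip
[out] 23/7
> reckoner times x='92'
[out] 2116/7
> reckoner split x='-53'
[out] -2116/371

Answer: acc=-2116/371


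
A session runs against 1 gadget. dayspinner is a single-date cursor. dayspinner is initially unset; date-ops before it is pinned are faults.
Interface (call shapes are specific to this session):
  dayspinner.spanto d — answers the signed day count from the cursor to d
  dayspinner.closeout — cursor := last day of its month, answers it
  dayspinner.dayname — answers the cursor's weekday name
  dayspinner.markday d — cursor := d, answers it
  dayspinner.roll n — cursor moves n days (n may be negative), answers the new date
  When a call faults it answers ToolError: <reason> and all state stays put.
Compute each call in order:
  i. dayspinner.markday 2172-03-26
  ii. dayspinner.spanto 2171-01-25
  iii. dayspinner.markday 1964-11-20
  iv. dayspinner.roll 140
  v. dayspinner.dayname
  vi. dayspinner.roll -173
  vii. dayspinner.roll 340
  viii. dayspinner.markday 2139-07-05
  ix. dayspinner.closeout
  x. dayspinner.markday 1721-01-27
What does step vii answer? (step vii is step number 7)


Answer: 1965-09-23

Derivation:
Step: dayspinner.markday[d→2172-03-26]
Result: 2172-03-26
Step: dayspinner.spanto[d→2171-01-25]
Result: -426
Step: dayspinner.markday[d→1964-11-20]
Result: 1964-11-20
Step: dayspinner.roll[n→140]
Result: 1965-04-09
Step: dayspinner.dayname[]
Result: Friday
Step: dayspinner.roll[n→-173]
Result: 1964-10-18
Step: dayspinner.roll[n→340]
Result: 1965-09-23
Step: dayspinner.markday[d→2139-07-05]
Result: 2139-07-05
Step: dayspinner.closeout[]
Result: 2139-07-31
Step: dayspinner.markday[d→1721-01-27]
Result: 1721-01-27


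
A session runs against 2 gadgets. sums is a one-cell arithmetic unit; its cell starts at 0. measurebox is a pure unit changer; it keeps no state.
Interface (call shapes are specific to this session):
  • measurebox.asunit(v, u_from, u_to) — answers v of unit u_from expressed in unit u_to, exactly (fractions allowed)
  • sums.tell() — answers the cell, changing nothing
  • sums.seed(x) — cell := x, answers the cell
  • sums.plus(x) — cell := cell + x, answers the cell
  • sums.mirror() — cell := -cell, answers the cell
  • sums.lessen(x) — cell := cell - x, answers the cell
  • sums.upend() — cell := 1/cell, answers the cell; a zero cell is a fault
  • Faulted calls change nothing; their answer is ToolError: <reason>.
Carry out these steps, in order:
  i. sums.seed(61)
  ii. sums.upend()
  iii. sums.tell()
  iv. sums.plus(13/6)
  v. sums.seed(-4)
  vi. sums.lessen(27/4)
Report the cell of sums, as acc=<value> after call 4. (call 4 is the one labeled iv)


I invoke sums.seed passing x=61: 61.
Invoking sums.upend(), yielding 1/61.
Using sums.tell(), and get 1/61.
I run sums.plus passing x=13/6, and see 799/366.
Calling sums.seed passing x=-4, yielding -4.
Calling sums.lessen passing x=27/4, which returns -43/4.

Answer: acc=799/366


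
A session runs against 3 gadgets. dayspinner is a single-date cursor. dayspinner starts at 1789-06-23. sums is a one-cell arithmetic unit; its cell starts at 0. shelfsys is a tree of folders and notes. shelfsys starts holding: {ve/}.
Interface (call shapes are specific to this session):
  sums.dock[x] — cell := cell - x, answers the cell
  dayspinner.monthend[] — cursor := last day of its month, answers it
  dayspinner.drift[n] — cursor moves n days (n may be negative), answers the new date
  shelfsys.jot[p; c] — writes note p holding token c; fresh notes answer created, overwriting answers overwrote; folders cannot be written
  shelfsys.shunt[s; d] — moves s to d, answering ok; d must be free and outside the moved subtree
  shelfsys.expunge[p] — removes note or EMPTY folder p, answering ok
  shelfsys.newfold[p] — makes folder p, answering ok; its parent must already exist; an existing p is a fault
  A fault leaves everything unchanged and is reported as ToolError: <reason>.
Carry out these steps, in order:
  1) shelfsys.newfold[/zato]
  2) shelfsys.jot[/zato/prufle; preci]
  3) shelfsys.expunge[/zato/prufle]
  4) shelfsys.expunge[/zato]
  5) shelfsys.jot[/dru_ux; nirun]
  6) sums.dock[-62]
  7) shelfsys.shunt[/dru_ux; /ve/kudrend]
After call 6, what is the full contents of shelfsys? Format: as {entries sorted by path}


>> shelfsys.newfold(p: /zato)
<< ok
>> shelfsys.jot(p: /zato/prufle, c: preci)
<< created
>> shelfsys.expunge(p: /zato/prufle)
<< ok
>> shelfsys.expunge(p: /zato)
<< ok
>> shelfsys.jot(p: /dru_ux, c: nirun)
<< created
>> sums.dock(x: -62)
<< 62
>> shelfsys.shunt(s: /dru_ux, d: /ve/kudrend)
<< ok

Answer: {dru_ux=nirun, ve/}


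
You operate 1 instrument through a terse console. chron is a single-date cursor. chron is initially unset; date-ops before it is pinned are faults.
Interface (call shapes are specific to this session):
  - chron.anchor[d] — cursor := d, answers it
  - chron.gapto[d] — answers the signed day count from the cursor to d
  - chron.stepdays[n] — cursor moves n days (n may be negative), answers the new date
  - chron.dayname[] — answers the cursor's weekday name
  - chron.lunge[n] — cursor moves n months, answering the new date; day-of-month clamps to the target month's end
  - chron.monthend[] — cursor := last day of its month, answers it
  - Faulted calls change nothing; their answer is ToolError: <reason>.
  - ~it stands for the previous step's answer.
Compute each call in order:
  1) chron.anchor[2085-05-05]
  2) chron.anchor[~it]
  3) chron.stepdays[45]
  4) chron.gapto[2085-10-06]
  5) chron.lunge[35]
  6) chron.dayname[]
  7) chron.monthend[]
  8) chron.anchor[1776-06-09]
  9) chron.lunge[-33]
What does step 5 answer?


[in] anchor d=2085-05-05
[out] 2085-05-05
[in] anchor d=~it
[out] 2085-05-05
[in] stepdays n=45
[out] 2085-06-19
[in] gapto d=2085-10-06
[out] 109
[in] lunge n=35
[out] 2088-05-19
[in] dayname
[out] Wednesday
[in] monthend
[out] 2088-05-31
[in] anchor d=1776-06-09
[out] 1776-06-09
[in] lunge n=-33
[out] 1773-09-09

Answer: 2088-05-19


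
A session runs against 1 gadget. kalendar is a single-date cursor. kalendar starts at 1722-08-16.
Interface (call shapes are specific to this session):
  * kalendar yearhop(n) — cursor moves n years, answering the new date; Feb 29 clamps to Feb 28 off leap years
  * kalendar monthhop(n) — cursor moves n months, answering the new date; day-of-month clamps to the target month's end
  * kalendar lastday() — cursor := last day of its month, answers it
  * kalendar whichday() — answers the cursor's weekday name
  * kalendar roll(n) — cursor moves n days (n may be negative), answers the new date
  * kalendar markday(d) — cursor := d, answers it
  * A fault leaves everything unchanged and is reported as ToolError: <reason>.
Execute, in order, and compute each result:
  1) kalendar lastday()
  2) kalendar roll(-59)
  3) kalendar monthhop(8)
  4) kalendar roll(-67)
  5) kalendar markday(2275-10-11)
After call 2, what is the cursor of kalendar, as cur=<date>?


Answer: cur=1722-07-03

Derivation:
Act: kalendar lastday[]
Obs: 1722-08-31
Act: kalendar roll[n='-59']
Obs: 1722-07-03
Act: kalendar monthhop[n='8']
Obs: 1723-03-03
Act: kalendar roll[n='-67']
Obs: 1722-12-26
Act: kalendar markday[d='2275-10-11']
Obs: 2275-10-11
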